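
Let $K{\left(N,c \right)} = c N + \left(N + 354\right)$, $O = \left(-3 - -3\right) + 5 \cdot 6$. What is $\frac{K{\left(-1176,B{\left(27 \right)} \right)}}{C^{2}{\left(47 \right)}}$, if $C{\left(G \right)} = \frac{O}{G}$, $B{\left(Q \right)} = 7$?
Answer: $- \frac{1111127}{50} \approx -22223.0$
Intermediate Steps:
$O = 30$ ($O = \left(-3 + 3\right) + 30 = 0 + 30 = 30$)
$K{\left(N,c \right)} = 354 + N + N c$ ($K{\left(N,c \right)} = N c + \left(354 + N\right) = 354 + N + N c$)
$C{\left(G \right)} = \frac{30}{G}$
$\frac{K{\left(-1176,B{\left(27 \right)} \right)}}{C^{2}{\left(47 \right)}} = \frac{354 - 1176 - 8232}{\left(\frac{30}{47}\right)^{2}} = \frac{354 - 1176 - 8232}{\left(30 \cdot \frac{1}{47}\right)^{2}} = - \frac{9054}{\left(\frac{30}{47}\right)^{2}} = - \frac{9054}{\frac{900}{2209}} = \left(-9054\right) \frac{2209}{900} = - \frac{1111127}{50}$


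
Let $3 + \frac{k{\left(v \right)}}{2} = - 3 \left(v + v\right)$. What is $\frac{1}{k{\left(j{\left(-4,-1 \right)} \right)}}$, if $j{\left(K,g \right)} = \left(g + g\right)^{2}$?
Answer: $- \frac{1}{54} \approx -0.018519$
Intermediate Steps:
$j{\left(K,g \right)} = 4 g^{2}$ ($j{\left(K,g \right)} = \left(2 g\right)^{2} = 4 g^{2}$)
$k{\left(v \right)} = -6 - 12 v$ ($k{\left(v \right)} = -6 + 2 \left(- 3 \left(v + v\right)\right) = -6 + 2 \left(- 3 \cdot 2 v\right) = -6 + 2 \left(- 6 v\right) = -6 - 12 v$)
$\frac{1}{k{\left(j{\left(-4,-1 \right)} \right)}} = \frac{1}{-6 - 12 \cdot 4 \left(-1\right)^{2}} = \frac{1}{-6 - 12 \cdot 4 \cdot 1} = \frac{1}{-6 - 48} = \frac{1}{-54} = - \frac{1}{54}$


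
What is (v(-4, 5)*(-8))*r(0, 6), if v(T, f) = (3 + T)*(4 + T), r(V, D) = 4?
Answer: 0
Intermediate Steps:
(v(-4, 5)*(-8))*r(0, 6) = ((12 + (-4)**2 + 7*(-4))*(-8))*4 = ((12 + 16 - 28)*(-8))*4 = (0*(-8))*4 = 0*4 = 0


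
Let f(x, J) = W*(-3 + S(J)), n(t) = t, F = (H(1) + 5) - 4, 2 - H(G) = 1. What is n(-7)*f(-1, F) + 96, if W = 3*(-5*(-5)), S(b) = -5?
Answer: 4296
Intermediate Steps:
H(G) = 1 (H(G) = 2 - 1*1 = 2 - 1 = 1)
F = 2 (F = (1 + 5) - 4 = 6 - 4 = 2)
W = 75 (W = 3*25 = 75)
f(x, J) = -600 (f(x, J) = 75*(-3 - 5) = 75*(-8) = -600)
n(-7)*f(-1, F) + 96 = -7*(-600) + 96 = 4200 + 96 = 4296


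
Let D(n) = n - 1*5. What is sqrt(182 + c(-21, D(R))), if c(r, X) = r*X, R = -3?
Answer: 5*sqrt(14) ≈ 18.708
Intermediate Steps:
D(n) = -5 + n (D(n) = n - 5 = -5 + n)
c(r, X) = X*r
sqrt(182 + c(-21, D(R))) = sqrt(182 + (-5 - 3)*(-21)) = sqrt(182 - 8*(-21)) = sqrt(182 + 168) = sqrt(350) = 5*sqrt(14)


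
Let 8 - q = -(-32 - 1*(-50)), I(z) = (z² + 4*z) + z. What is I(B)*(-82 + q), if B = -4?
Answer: 224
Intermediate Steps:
I(z) = z² + 5*z
q = 26 (q = 8 - (-1)*(-32 - 1*(-50)) = 8 - (-1)*(-32 + 50) = 8 - (-1)*18 = 8 - 1*(-18) = 8 + 18 = 26)
I(B)*(-82 + q) = (-4*(5 - 4))*(-82 + 26) = -4*1*(-56) = -4*(-56) = 224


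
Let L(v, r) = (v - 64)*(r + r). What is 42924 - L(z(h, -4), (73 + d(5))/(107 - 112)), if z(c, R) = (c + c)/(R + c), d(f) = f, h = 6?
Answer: 205572/5 ≈ 41114.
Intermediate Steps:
z(c, R) = 2*c/(R + c) (z(c, R) = (2*c)/(R + c) = 2*c/(R + c))
L(v, r) = 2*r*(-64 + v) (L(v, r) = (-64 + v)*(2*r) = 2*r*(-64 + v))
42924 - L(z(h, -4), (73 + d(5))/(107 - 112)) = 42924 - 2*(73 + 5)/(107 - 112)*(-64 + 2*6/(-4 + 6)) = 42924 - 2*78/(-5)*(-64 + 2*6/2) = 42924 - 2*78*(-⅕)*(-64 + 2*6*(½)) = 42924 - 2*(-78)*(-64 + 6)/5 = 42924 - 2*(-78)*(-58)/5 = 42924 - 1*9048/5 = 42924 - 9048/5 = 205572/5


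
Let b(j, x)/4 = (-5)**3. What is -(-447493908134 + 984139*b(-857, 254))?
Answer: 447985977634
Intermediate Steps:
b(j, x) = -500 (b(j, x) = 4*(-5)**3 = 4*(-125) = -500)
-(-447493908134 + 984139*b(-857, 254)) = -984139/(1/(-454706 - 500)) = -984139/(1/(-455206)) = -984139/(-1/455206) = -984139*(-455206) = 447985977634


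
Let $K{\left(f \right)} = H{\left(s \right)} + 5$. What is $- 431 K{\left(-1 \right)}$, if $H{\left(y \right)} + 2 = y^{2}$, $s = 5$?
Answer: $-12068$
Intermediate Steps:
$H{\left(y \right)} = -2 + y^{2}$
$K{\left(f \right)} = 28$ ($K{\left(f \right)} = \left(-2 + 5^{2}\right) + 5 = \left(-2 + 25\right) + 5 = 23 + 5 = 28$)
$- 431 K{\left(-1 \right)} = \left(-431\right) 28 = -12068$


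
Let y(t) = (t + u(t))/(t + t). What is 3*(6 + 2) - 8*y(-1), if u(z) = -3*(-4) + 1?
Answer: 72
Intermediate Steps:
u(z) = 13 (u(z) = 12 + 1 = 13)
y(t) = (13 + t)/(2*t) (y(t) = (t + 13)/(t + t) = (13 + t)/((2*t)) = (13 + t)*(1/(2*t)) = (13 + t)/(2*t))
3*(6 + 2) - 8*y(-1) = 3*(6 + 2) - 4*(13 - 1)/(-1) = 3*8 - 4*(-1)*12 = 24 - 8*(-6) = 24 + 48 = 72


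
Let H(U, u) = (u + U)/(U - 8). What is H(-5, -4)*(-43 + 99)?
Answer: 504/13 ≈ 38.769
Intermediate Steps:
H(U, u) = (U + u)/(-8 + U)
H(-5, -4)*(-43 + 99) = ((-5 - 4)/(-8 - 5))*(-43 + 99) = (-9/(-13))*56 = -1/13*(-9)*56 = (9/13)*56 = 504/13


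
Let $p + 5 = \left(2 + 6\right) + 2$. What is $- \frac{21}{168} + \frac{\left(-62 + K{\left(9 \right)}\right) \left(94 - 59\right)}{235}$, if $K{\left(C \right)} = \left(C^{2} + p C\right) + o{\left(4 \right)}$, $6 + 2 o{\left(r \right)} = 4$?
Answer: $\frac{3481}{376} \approx 9.258$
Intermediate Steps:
$o{\left(r \right)} = -1$ ($o{\left(r \right)} = -3 + \frac{1}{2} \cdot 4 = -3 + 2 = -1$)
$p = 5$ ($p = -5 + \left(\left(2 + 6\right) + 2\right) = -5 + \left(8 + 2\right) = -5 + 10 = 5$)
$K{\left(C \right)} = -1 + C^{2} + 5 C$ ($K{\left(C \right)} = \left(C^{2} + 5 C\right) - 1 = -1 + C^{2} + 5 C$)
$- \frac{21}{168} + \frac{\left(-62 + K{\left(9 \right)}\right) \left(94 - 59\right)}{235} = - \frac{21}{168} + \frac{\left(-62 + \left(-1 + 9^{2} + 5 \cdot 9\right)\right) \left(94 - 59\right)}{235} = \left(-21\right) \frac{1}{168} + \left(-62 + \left(-1 + 81 + 45\right)\right) 35 \cdot \frac{1}{235} = - \frac{1}{8} + \left(-62 + 125\right) 35 \cdot \frac{1}{235} = - \frac{1}{8} + 63 \cdot 35 \cdot \frac{1}{235} = - \frac{1}{8} + 2205 \cdot \frac{1}{235} = - \frac{1}{8} + \frac{441}{47} = \frac{3481}{376}$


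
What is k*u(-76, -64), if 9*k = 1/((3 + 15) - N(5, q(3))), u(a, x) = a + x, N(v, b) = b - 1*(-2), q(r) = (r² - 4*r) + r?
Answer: -35/36 ≈ -0.97222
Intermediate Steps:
q(r) = r² - 3*r
N(v, b) = 2 + b (N(v, b) = b + 2 = 2 + b)
k = 1/144 (k = 1/(9*((3 + 15) - (2 + 3*(-3 + 3)))) = 1/(9*(18 - (2 + 3*0))) = 1/(9*(18 - (2 + 0))) = 1/(9*(18 - 1*2)) = 1/(9*(18 - 2)) = (⅑)/16 = (⅑)*(1/16) = 1/144 ≈ 0.0069444)
k*u(-76, -64) = (-76 - 64)/144 = (1/144)*(-140) = -35/36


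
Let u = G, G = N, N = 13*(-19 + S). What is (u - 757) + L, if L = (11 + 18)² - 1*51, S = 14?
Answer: -32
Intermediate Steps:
L = 790 (L = 29² - 51 = 841 - 51 = 790)
N = -65 (N = 13*(-19 + 14) = 13*(-5) = -65)
G = -65
u = -65
(u - 757) + L = (-65 - 757) + 790 = -822 + 790 = -32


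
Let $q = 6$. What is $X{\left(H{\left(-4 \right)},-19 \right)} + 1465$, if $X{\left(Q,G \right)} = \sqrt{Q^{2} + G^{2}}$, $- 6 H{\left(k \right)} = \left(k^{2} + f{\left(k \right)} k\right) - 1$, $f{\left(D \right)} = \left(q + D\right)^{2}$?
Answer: $1465 + \frac{\sqrt{12997}}{6} \approx 1484.0$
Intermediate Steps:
$f{\left(D \right)} = \left(6 + D\right)^{2}$
$H{\left(k \right)} = \frac{1}{6} - \frac{k^{2}}{6} - \frac{k \left(6 + k\right)^{2}}{6}$ ($H{\left(k \right)} = - \frac{\left(k^{2} + \left(6 + k\right)^{2} k\right) - 1}{6} = - \frac{\left(k^{2} + k \left(6 + k\right)^{2}\right) - 1}{6} = - \frac{-1 + k^{2} + k \left(6 + k\right)^{2}}{6} = \frac{1}{6} - \frac{k^{2}}{6} - \frac{k \left(6 + k\right)^{2}}{6}$)
$X{\left(Q,G \right)} = \sqrt{G^{2} + Q^{2}}$
$X{\left(H{\left(-4 \right)},-19 \right)} + 1465 = \sqrt{\left(-19\right)^{2} + \left(\frac{1}{6} - \frac{\left(-4\right)^{2}}{6} - - \frac{2 \left(6 - 4\right)^{2}}{3}\right)^{2}} + 1465 = \sqrt{361 + \left(\frac{1}{6} - \frac{8}{3} - - \frac{2 \cdot 2^{2}}{3}\right)^{2}} + 1465 = \sqrt{361 + \left(\frac{1}{6} - \frac{8}{3} - \left(- \frac{2}{3}\right) 4\right)^{2}} + 1465 = \sqrt{361 + \left(\frac{1}{6} - \frac{8}{3} + \frac{8}{3}\right)^{2}} + 1465 = \sqrt{361 + \left(\frac{1}{6}\right)^{2}} + 1465 = \sqrt{361 + \frac{1}{36}} + 1465 = \sqrt{\frac{12997}{36}} + 1465 = \frac{\sqrt{12997}}{6} + 1465 = 1465 + \frac{\sqrt{12997}}{6}$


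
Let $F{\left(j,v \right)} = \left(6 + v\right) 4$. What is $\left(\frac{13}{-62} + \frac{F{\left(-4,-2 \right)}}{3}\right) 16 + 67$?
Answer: $\frac{13855}{93} \approx 148.98$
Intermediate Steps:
$F{\left(j,v \right)} = 24 + 4 v$
$\left(\frac{13}{-62} + \frac{F{\left(-4,-2 \right)}}{3}\right) 16 + 67 = \left(\frac{13}{-62} + \frac{24 + 4 \left(-2\right)}{3}\right) 16 + 67 = \left(13 \left(- \frac{1}{62}\right) + \left(24 - 8\right) \frac{1}{3}\right) 16 + 67 = \left(- \frac{13}{62} + 16 \cdot \frac{1}{3}\right) 16 + 67 = \left(- \frac{13}{62} + \frac{16}{3}\right) 16 + 67 = \frac{953}{186} \cdot 16 + 67 = \frac{7624}{93} + 67 = \frac{13855}{93}$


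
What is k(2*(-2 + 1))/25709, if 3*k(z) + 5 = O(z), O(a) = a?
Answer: -7/77127 ≈ -9.0759e-5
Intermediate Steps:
k(z) = -5/3 + z/3
k(2*(-2 + 1))/25709 = (-5/3 + (2*(-2 + 1))/3)/25709 = (-5/3 + (2*(-1))/3)*(1/25709) = (-5/3 + (⅓)*(-2))*(1/25709) = (-5/3 - ⅔)*(1/25709) = -7/3*1/25709 = -7/77127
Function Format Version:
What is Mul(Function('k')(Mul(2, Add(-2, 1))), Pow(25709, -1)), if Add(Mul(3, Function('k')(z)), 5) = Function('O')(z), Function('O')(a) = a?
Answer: Rational(-7, 77127) ≈ -9.0759e-5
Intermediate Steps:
Function('k')(z) = Add(Rational(-5, 3), Mul(Rational(1, 3), z))
Mul(Function('k')(Mul(2, Add(-2, 1))), Pow(25709, -1)) = Mul(Add(Rational(-5, 3), Mul(Rational(1, 3), Mul(2, Add(-2, 1)))), Pow(25709, -1)) = Mul(Add(Rational(-5, 3), Mul(Rational(1, 3), Mul(2, -1))), Rational(1, 25709)) = Mul(Add(Rational(-5, 3), Mul(Rational(1, 3), -2)), Rational(1, 25709)) = Mul(Add(Rational(-5, 3), Rational(-2, 3)), Rational(1, 25709)) = Mul(Rational(-7, 3), Rational(1, 25709)) = Rational(-7, 77127)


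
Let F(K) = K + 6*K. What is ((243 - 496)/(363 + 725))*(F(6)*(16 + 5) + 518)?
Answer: -44275/136 ≈ -325.55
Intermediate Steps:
F(K) = 7*K
((243 - 496)/(363 + 725))*(F(6)*(16 + 5) + 518) = ((243 - 496)/(363 + 725))*((7*6)*(16 + 5) + 518) = (-253/1088)*(42*21 + 518) = (-253*1/1088)*(882 + 518) = -253/1088*1400 = -44275/136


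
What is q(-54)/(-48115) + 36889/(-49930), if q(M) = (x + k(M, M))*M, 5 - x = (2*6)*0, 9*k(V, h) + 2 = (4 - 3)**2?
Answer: -352346543/480476390 ≈ -0.73333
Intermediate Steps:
k(V, h) = -1/9 (k(V, h) = -2/9 + (4 - 3)**2/9 = -2/9 + (1/9)*1**2 = -2/9 + (1/9)*1 = -2/9 + 1/9 = -1/9)
x = 5 (x = 5 - 2*6*0 = 5 - 12*0 = 5 - 1*0 = 5 + 0 = 5)
q(M) = 44*M/9 (q(M) = (5 - 1/9)*M = 44*M/9)
q(-54)/(-48115) + 36889/(-49930) = ((44/9)*(-54))/(-48115) + 36889/(-49930) = -264*(-1/48115) + 36889*(-1/49930) = 264/48115 - 36889/49930 = -352346543/480476390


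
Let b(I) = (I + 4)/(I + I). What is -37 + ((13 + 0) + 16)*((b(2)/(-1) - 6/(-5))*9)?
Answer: -1153/10 ≈ -115.30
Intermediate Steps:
b(I) = (4 + I)/(2*I) (b(I) = (4 + I)/((2*I)) = (4 + I)*(1/(2*I)) = (4 + I)/(2*I))
-37 + ((13 + 0) + 16)*((b(2)/(-1) - 6/(-5))*9) = -37 + ((13 + 0) + 16)*((((½)*(4 + 2)/2)/(-1) - 6/(-5))*9) = -37 + (13 + 16)*((((½)*(½)*6)*(-1) - 6*(-⅕))*9) = -37 + 29*(((3/2)*(-1) + 6/5)*9) = -37 + 29*((-3/2 + 6/5)*9) = -37 + 29*(-3/10*9) = -37 + 29*(-27/10) = -37 - 783/10 = -1153/10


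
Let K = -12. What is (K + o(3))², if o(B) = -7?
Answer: 361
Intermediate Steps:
(K + o(3))² = (-12 - 7)² = (-19)² = 361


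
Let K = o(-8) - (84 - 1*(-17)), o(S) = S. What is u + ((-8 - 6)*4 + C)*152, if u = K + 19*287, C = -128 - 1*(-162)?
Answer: 2000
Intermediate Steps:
C = 34 (C = -128 + 162 = 34)
K = -109 (K = -8 - (84 - 1*(-17)) = -8 - (84 + 17) = -8 - 1*101 = -8 - 101 = -109)
u = 5344 (u = -109 + 19*287 = -109 + 5453 = 5344)
u + ((-8 - 6)*4 + C)*152 = 5344 + ((-8 - 6)*4 + 34)*152 = 5344 + (-14*4 + 34)*152 = 5344 + (-56 + 34)*152 = 5344 - 22*152 = 5344 - 3344 = 2000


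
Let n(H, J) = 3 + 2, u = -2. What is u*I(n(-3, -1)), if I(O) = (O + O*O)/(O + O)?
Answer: -6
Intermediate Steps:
n(H, J) = 5
I(O) = (O + O²)/(2*O) (I(O) = (O + O²)/((2*O)) = (O + O²)*(1/(2*O)) = (O + O²)/(2*O))
u*I(n(-3, -1)) = -2*(½ + (½)*5) = -2*(½ + 5/2) = -2*3 = -6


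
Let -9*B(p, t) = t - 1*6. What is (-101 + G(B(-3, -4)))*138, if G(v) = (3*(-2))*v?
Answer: -14858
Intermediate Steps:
B(p, t) = ⅔ - t/9 (B(p, t) = -(t - 1*6)/9 = -(t - 6)/9 = -(-6 + t)/9 = ⅔ - t/9)
G(v) = -6*v
(-101 + G(B(-3, -4)))*138 = (-101 - 6*(⅔ - ⅑*(-4)))*138 = (-101 - 6*(⅔ + 4/9))*138 = (-101 - 6*10/9)*138 = (-101 - 20/3)*138 = -323/3*138 = -14858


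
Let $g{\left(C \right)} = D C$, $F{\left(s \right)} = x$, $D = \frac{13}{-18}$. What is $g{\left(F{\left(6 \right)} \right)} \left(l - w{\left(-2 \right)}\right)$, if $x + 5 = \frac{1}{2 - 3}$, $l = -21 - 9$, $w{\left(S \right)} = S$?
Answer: $- \frac{364}{3} \approx -121.33$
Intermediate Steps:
$l = -30$
$D = - \frac{13}{18}$ ($D = 13 \left(- \frac{1}{18}\right) = - \frac{13}{18} \approx -0.72222$)
$x = -6$ ($x = -5 + \frac{1}{2 - 3} = -5 + \frac{1}{-1} = -5 - 1 = -6$)
$F{\left(s \right)} = -6$
$g{\left(C \right)} = - \frac{13 C}{18}$
$g{\left(F{\left(6 \right)} \right)} \left(l - w{\left(-2 \right)}\right) = \left(- \frac{13}{18}\right) \left(-6\right) \left(-30 - -2\right) = \frac{13 \left(-30 + 2\right)}{3} = \frac{13}{3} \left(-28\right) = - \frac{364}{3}$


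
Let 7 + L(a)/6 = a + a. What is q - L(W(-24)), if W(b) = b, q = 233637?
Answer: 233967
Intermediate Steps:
L(a) = -42 + 12*a (L(a) = -42 + 6*(a + a) = -42 + 6*(2*a) = -42 + 12*a)
q - L(W(-24)) = 233637 - (-42 + 12*(-24)) = 233637 - (-42 - 288) = 233637 - 1*(-330) = 233637 + 330 = 233967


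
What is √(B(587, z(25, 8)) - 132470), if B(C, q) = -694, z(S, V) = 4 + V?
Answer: 18*I*√411 ≈ 364.92*I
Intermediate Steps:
√(B(587, z(25, 8)) - 132470) = √(-694 - 132470) = √(-133164) = 18*I*√411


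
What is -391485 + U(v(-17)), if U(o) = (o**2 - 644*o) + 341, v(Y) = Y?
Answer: -379907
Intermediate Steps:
U(o) = 341 + o**2 - 644*o
-391485 + U(v(-17)) = -391485 + (341 + (-17)**2 - 644*(-17)) = -391485 + (341 + 289 + 10948) = -391485 + 11578 = -379907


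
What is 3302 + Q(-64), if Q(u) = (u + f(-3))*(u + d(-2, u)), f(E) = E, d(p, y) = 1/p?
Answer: 15247/2 ≈ 7623.5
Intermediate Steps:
Q(u) = (-3 + u)*(-1/2 + u) (Q(u) = (u - 3)*(u + 1/(-2)) = (-3 + u)*(u - 1/2) = (-3 + u)*(-1/2 + u))
3302 + Q(-64) = 3302 + (3/2 + (-64)**2 - 7/2*(-64)) = 3302 + (3/2 + 4096 + 224) = 3302 + 8643/2 = 15247/2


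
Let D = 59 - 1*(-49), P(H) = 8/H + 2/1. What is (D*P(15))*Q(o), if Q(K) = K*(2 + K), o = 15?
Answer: 69768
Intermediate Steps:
P(H) = 2 + 8/H (P(H) = 8/H + 2*1 = 8/H + 2 = 2 + 8/H)
D = 108 (D = 59 + 49 = 108)
(D*P(15))*Q(o) = (108*(2 + 8/15))*(15*(2 + 15)) = (108*(2 + 8*(1/15)))*(15*17) = (108*(2 + 8/15))*255 = (108*(38/15))*255 = (1368/5)*255 = 69768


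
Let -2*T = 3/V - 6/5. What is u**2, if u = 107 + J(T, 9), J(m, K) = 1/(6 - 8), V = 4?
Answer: 45369/4 ≈ 11342.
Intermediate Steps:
T = 9/40 (T = -(3/4 - 6/5)/2 = -1/2*(-9/20) = 9/40 ≈ 0.22500)
J(m, K) = -1/2 (J(m, K) = 1/(-2) = -1/2)
u = 213/2 (u = 107 - 1/2 = 213/2 ≈ 106.50)
u**2 = (213/2)**2 = 45369/4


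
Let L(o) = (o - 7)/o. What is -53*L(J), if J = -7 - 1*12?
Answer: -1378/19 ≈ -72.526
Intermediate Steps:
J = -19 (J = -7 - 12 = -19)
L(o) = (-7 + o)/o
-53*L(J) = -53*(-7 - 19)/(-19) = -(-53)*(-26)/19 = -53*26/19 = -1378/19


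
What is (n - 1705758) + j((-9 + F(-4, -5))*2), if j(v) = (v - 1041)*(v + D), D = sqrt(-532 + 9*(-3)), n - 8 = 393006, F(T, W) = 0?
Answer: -1293682 - 1059*I*sqrt(559) ≈ -1.2937e+6 - 25038.0*I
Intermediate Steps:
n = 393014 (n = 8 + 393006 = 393014)
D = I*sqrt(559) (D = sqrt(-532 - 27) = sqrt(-559) = I*sqrt(559) ≈ 23.643*I)
j(v) = (-1041 + v)*(v + I*sqrt(559)) (j(v) = (v - 1041)*(v + I*sqrt(559)) = (-1041 + v)*(v + I*sqrt(559)))
(n - 1705758) + j((-9 + F(-4, -5))*2) = (393014 - 1705758) + (((-9 + 0)*2)**2 - 1041*(-9 + 0)*2 - 1041*I*sqrt(559) + I*((-9 + 0)*2)*sqrt(559)) = -1312744 + ((-9*2)**2 - (-9369)*2 - 1041*I*sqrt(559) + I*(-9*2)*sqrt(559)) = -1312744 + ((-18)**2 - 1041*(-18) - 1041*I*sqrt(559) + I*(-18)*sqrt(559)) = -1312744 + (324 + 18738 - 1041*I*sqrt(559) - 18*I*sqrt(559)) = -1312744 + (19062 - 1059*I*sqrt(559)) = -1293682 - 1059*I*sqrt(559)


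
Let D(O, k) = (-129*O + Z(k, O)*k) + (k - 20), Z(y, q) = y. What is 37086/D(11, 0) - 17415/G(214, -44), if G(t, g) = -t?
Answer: 17123781/307946 ≈ 55.606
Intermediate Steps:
D(O, k) = -20 + k + k**2 - 129*O (D(O, k) = (-129*O + k*k) + (k - 20) = (-129*O + k**2) + (-20 + k) = (k**2 - 129*O) + (-20 + k) = -20 + k + k**2 - 129*O)
37086/D(11, 0) - 17415/G(214, -44) = 37086/(-20 + 0 + 0**2 - 129*11) - 17415/((-1*214)) = 37086/(-20 + 0 + 0 - 1419) - 17415/(-214) = 37086/(-1439) - 17415*(-1/214) = 37086*(-1/1439) + 17415/214 = -37086/1439 + 17415/214 = 17123781/307946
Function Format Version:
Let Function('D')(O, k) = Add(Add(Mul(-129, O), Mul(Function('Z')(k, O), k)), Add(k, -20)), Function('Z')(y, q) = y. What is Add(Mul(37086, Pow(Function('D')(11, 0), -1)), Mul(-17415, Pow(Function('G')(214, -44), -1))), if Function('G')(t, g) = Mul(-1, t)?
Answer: Rational(17123781, 307946) ≈ 55.606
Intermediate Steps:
Function('D')(O, k) = Add(-20, k, Pow(k, 2), Mul(-129, O)) (Function('D')(O, k) = Add(Add(Mul(-129, O), Mul(k, k)), Add(k, -20)) = Add(Add(Mul(-129, O), Pow(k, 2)), Add(-20, k)) = Add(Add(Pow(k, 2), Mul(-129, O)), Add(-20, k)) = Add(-20, k, Pow(k, 2), Mul(-129, O)))
Add(Mul(37086, Pow(Function('D')(11, 0), -1)), Mul(-17415, Pow(Function('G')(214, -44), -1))) = Add(Mul(37086, Pow(Add(-20, 0, Pow(0, 2), Mul(-129, 11)), -1)), Mul(-17415, Pow(Mul(-1, 214), -1))) = Add(Mul(37086, Pow(Add(-20, 0, 0, -1419), -1)), Mul(-17415, Pow(-214, -1))) = Add(Mul(37086, Pow(-1439, -1)), Mul(-17415, Rational(-1, 214))) = Add(Mul(37086, Rational(-1, 1439)), Rational(17415, 214)) = Add(Rational(-37086, 1439), Rational(17415, 214)) = Rational(17123781, 307946)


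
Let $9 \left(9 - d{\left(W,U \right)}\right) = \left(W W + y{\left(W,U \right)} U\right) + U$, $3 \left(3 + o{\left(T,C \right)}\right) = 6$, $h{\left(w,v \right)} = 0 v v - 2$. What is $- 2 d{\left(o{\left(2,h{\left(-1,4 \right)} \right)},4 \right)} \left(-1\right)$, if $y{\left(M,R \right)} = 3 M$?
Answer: $\frac{176}{9} \approx 19.556$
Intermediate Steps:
$h{\left(w,v \right)} = -2$ ($h{\left(w,v \right)} = 0 v - 2 = 0 - 2 = -2$)
$o{\left(T,C \right)} = -1$ ($o{\left(T,C \right)} = -3 + \frac{1}{3} \cdot 6 = -3 + 2 = -1$)
$d{\left(W,U \right)} = 9 - \frac{U}{9} - \frac{W^{2}}{9} - \frac{U W}{3}$ ($d{\left(W,U \right)} = 9 - \frac{\left(W W + 3 W U\right) + U}{9} = 9 - \frac{\left(W^{2} + 3 U W\right) + U}{9} = 9 - \frac{U + W^{2} + 3 U W}{9} = 9 - \left(\frac{U}{9} + \frac{W^{2}}{9} + \frac{U W}{3}\right) = 9 - \frac{U}{9} - \frac{W^{2}}{9} - \frac{U W}{3}$)
$- 2 d{\left(o{\left(2,h{\left(-1,4 \right)} \right)},4 \right)} \left(-1\right) = - 2 \left(9 - \frac{4}{9} - \frac{\left(-1\right)^{2}}{9} - \frac{4}{3} \left(-1\right)\right) \left(-1\right) = - 2 \left(9 - \frac{4}{9} - \frac{1}{9} + \frac{4}{3}\right) \left(-1\right) = \left(-2\right) \frac{88}{9} \left(-1\right) = \left(- \frac{176}{9}\right) \left(-1\right) = \frac{176}{9}$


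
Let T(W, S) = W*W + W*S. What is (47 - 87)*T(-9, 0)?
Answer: -3240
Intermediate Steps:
T(W, S) = W**2 + S*W
(47 - 87)*T(-9, 0) = (47 - 87)*(-9*(0 - 9)) = -(-360)*(-9) = -40*81 = -3240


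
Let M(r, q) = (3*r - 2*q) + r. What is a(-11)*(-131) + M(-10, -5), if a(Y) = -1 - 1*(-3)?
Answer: -292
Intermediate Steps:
a(Y) = 2 (a(Y) = -1 + 3 = 2)
M(r, q) = -2*q + 4*r (M(r, q) = (-2*q + 3*r) + r = -2*q + 4*r)
a(-11)*(-131) + M(-10, -5) = 2*(-131) + (-2*(-5) + 4*(-10)) = -262 + (10 - 40) = -262 - 30 = -292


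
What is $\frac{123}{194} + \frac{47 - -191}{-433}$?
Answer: $\frac{7087}{84002} \approx 0.084367$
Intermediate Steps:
$\frac{123}{194} + \frac{47 - -191}{-433} = 123 \cdot \frac{1}{194} + \left(47 + 191\right) \left(- \frac{1}{433}\right) = \frac{123}{194} + 238 \left(- \frac{1}{433}\right) = \frac{123}{194} - \frac{238}{433} = \frac{7087}{84002}$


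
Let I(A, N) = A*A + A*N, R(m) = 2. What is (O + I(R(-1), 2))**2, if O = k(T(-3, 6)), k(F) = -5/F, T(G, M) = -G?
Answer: 361/9 ≈ 40.111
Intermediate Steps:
I(A, N) = A**2 + A*N
O = -5/3 (O = -5/((-1*(-3))) = -5/3 ≈ -1.6667)
(O + I(R(-1), 2))**2 = (-5/3 + 2*(2 + 2))**2 = (-5/3 + 2*4)**2 = (-5/3 + 8)**2 = (19/3)**2 = 361/9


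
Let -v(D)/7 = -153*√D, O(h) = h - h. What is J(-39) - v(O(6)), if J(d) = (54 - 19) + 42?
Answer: 77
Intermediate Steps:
O(h) = 0
v(D) = 1071*√D (v(D) = -(-1071)*√D = 1071*√D)
J(d) = 77 (J(d) = 35 + 42 = 77)
J(-39) - v(O(6)) = 77 - 1071*√0 = 77 - 1071*0 = 77 - 1*0 = 77 + 0 = 77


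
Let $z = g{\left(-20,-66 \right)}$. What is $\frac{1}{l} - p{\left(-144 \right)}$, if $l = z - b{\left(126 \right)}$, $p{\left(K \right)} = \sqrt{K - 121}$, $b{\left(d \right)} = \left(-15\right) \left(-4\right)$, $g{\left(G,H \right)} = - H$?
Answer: $\frac{1}{6} - i \sqrt{265} \approx 0.16667 - 16.279 i$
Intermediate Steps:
$z = 66$ ($z = \left(-1\right) \left(-66\right) = 66$)
$b{\left(d \right)} = 60$
$p{\left(K \right)} = \sqrt{-121 + K}$
$l = 6$ ($l = 66 - 60 = 6$)
$\frac{1}{l} - p{\left(-144 \right)} = \frac{1}{6} - \sqrt{-121 - 144} = \frac{1}{6} - \sqrt{-265} = \frac{1}{6} - i \sqrt{265}$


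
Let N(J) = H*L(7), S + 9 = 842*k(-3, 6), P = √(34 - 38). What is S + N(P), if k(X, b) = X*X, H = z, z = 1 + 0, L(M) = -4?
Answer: 7565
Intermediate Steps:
z = 1
H = 1
k(X, b) = X²
P = 2*I (P = √(-4) = 2*I ≈ 2.0*I)
S = 7569 (S = -9 + 842*(-3)² = -9 + 842*9 = -9 + 7578 = 7569)
N(J) = -4 (N(J) = 1*(-4) = -4)
S + N(P) = 7569 - 4 = 7565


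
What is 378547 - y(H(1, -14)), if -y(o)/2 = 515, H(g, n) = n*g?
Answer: 379577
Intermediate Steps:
H(g, n) = g*n
y(o) = -1030 (y(o) = -2*515 = -1030)
378547 - y(H(1, -14)) = 378547 - 1*(-1030) = 378547 + 1030 = 379577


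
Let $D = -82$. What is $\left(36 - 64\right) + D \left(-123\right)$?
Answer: $10058$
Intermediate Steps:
$\left(36 - 64\right) + D \left(-123\right) = \left(36 - 64\right) - -10086 = \left(36 - 64\right) + 10086 = -28 + 10086 = 10058$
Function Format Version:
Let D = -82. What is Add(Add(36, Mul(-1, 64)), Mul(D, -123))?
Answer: 10058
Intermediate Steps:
Add(Add(36, Mul(-1, 64)), Mul(D, -123)) = Add(Add(36, Mul(-1, 64)), Mul(-82, -123)) = Add(Add(36, -64), 10086) = Add(-28, 10086) = 10058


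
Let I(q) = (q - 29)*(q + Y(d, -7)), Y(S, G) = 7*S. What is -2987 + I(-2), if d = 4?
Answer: -3793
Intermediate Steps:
I(q) = (-29 + q)*(28 + q) (I(q) = (q - 29)*(q + 7*4) = (-29 + q)*(q + 28) = (-29 + q)*(28 + q))
-2987 + I(-2) = -2987 + (-812 + (-2)² - 1*(-2)) = -2987 + (-812 + 4 + 2) = -2987 - 806 = -3793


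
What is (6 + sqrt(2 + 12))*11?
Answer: 66 + 11*sqrt(14) ≈ 107.16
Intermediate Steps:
(6 + sqrt(2 + 12))*11 = (6 + sqrt(14))*11 = 66 + 11*sqrt(14)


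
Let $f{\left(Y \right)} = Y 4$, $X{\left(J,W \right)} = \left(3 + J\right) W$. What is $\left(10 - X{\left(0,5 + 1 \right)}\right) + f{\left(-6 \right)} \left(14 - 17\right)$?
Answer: $64$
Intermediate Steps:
$X{\left(J,W \right)} = W \left(3 + J\right)$
$f{\left(Y \right)} = 4 Y$
$\left(10 - X{\left(0,5 + 1 \right)}\right) + f{\left(-6 \right)} \left(14 - 17\right) = \left(10 - \left(5 + 1\right) \left(3 + 0\right)\right) + 4 \left(-6\right) \left(14 - 17\right) = \left(10 - 6 \cdot 3\right) - 24 \left(14 - 17\right) = \left(10 - 18\right) - -72 = \left(10 - 18\right) + 72 = -8 + 72 = 64$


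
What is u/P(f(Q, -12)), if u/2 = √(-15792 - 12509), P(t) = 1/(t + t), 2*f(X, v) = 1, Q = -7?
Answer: 2*I*√28301 ≈ 336.46*I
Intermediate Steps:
f(X, v) = ½ (f(X, v) = (½)*1 = ½)
P(t) = 1/(2*t)
u = 2*I*√28301 (u = 2*√(-15792 - 12509) = 2*√(-28301) = 2*(I*√28301) = 2*I*√28301 ≈ 336.46*I)
u/P(f(Q, -12)) = (2*I*√28301)/((1/(2*(½)))) = (2*I*√28301)/(((½)*2)) = (2*I*√28301)/1 = (2*I*√28301)*1 = 2*I*√28301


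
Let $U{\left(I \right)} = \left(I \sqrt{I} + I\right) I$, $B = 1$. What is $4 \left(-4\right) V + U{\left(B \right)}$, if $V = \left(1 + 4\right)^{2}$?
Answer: $-398$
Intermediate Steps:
$U{\left(I \right)} = I \left(I + I^{\frac{3}{2}}\right)$ ($U{\left(I \right)} = \left(I^{\frac{3}{2}} + I\right) I = \left(I + I^{\frac{3}{2}}\right) I = I \left(I + I^{\frac{3}{2}}\right)$)
$V = 25$ ($V = 5^{2} = 25$)
$4 \left(-4\right) V + U{\left(B \right)} = 4 \left(-4\right) 25 + \left(1^{2} + 1^{\frac{5}{2}}\right) = \left(-16\right) 25 + \left(1 + 1\right) = -400 + 2 = -398$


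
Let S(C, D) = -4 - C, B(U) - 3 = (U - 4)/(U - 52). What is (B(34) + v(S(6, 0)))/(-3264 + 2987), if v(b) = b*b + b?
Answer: -274/831 ≈ -0.32972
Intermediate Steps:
B(U) = 3 + (-4 + U)/(-52 + U) (B(U) = 3 + (U - 4)/(U - 52) = 3 + (-4 + U)/(-52 + U))
v(b) = b + b² (v(b) = b² + b = b + b²)
(B(34) + v(S(6, 0)))/(-3264 + 2987) = (4*(-40 + 34)/(-52 + 34) + (-4 - 1*6)*(1 + (-4 - 1*6)))/(-3264 + 2987) = (4*(-6)/(-18) + (-4 - 6)*(1 + (-4 - 6)))/(-277) = (4*(-1/18)*(-6) - 10*(1 - 10))*(-1/277) = (4/3 - 10*(-9))*(-1/277) = (4/3 + 90)*(-1/277) = (274/3)*(-1/277) = -274/831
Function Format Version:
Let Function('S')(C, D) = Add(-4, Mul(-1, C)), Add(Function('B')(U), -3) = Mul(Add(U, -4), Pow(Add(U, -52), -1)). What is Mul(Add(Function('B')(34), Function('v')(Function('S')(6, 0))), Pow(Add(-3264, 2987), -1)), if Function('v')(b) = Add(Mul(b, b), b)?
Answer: Rational(-274, 831) ≈ -0.32972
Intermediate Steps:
Function('B')(U) = Add(3, Mul(Pow(Add(-52, U), -1), Add(-4, U))) (Function('B')(U) = Add(3, Mul(Add(U, -4), Pow(Add(U, -52), -1))) = Add(3, Mul(Add(-4, U), Pow(Add(-52, U), -1))) = Add(3, Mul(Pow(Add(-52, U), -1), Add(-4, U))))
Function('v')(b) = Add(b, Pow(b, 2)) (Function('v')(b) = Add(Pow(b, 2), b) = Add(b, Pow(b, 2)))
Mul(Add(Function('B')(34), Function('v')(Function('S')(6, 0))), Pow(Add(-3264, 2987), -1)) = Mul(Add(Mul(4, Pow(Add(-52, 34), -1), Add(-40, 34)), Mul(Add(-4, Mul(-1, 6)), Add(1, Add(-4, Mul(-1, 6))))), Pow(Add(-3264, 2987), -1)) = Mul(Add(Mul(4, Pow(-18, -1), -6), Mul(Add(-4, -6), Add(1, Add(-4, -6)))), Pow(-277, -1)) = Mul(Add(Mul(4, Rational(-1, 18), -6), Mul(-10, Add(1, -10))), Rational(-1, 277)) = Mul(Add(Rational(4, 3), Mul(-10, -9)), Rational(-1, 277)) = Mul(Add(Rational(4, 3), 90), Rational(-1, 277)) = Mul(Rational(274, 3), Rational(-1, 277)) = Rational(-274, 831)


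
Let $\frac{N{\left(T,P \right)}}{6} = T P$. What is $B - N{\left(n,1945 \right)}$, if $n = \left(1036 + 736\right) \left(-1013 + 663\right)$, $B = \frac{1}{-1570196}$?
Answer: $\frac{11364660975863999}{1570196} \approx 7.2377 \cdot 10^{9}$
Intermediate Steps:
$B = - \frac{1}{1570196} \approx -6.3686 \cdot 10^{-7}$
$n = -620200$ ($n = 1772 \left(-350\right) = -620200$)
$N{\left(T,P \right)} = 6 P T$ ($N{\left(T,P \right)} = 6 T P = 6 P T$)
$B - N{\left(n,1945 \right)} = - \frac{1}{1570196} - 6 \cdot 1945 \left(-620200\right) = - \frac{1}{1570196} - -7237734000 = - \frac{1}{1570196} + 7237734000 = \frac{11364660975863999}{1570196}$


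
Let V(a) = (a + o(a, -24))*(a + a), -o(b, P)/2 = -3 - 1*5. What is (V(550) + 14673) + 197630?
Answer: 834903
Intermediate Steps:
o(b, P) = 16 (o(b, P) = -2*(-3 - 1*5) = -2*(-3 - 5) = -2*(-8) = 16)
V(a) = 2*a*(16 + a) (V(a) = (a + 16)*(a + a) = (16 + a)*(2*a) = 2*a*(16 + a))
(V(550) + 14673) + 197630 = (2*550*(16 + 550) + 14673) + 197630 = (2*550*566 + 14673) + 197630 = (622600 + 14673) + 197630 = 637273 + 197630 = 834903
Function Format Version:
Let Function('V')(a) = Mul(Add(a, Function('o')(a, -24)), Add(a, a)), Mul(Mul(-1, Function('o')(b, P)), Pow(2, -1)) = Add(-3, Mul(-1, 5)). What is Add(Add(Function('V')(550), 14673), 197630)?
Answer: 834903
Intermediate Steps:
Function('o')(b, P) = 16 (Function('o')(b, P) = Mul(-2, Add(-3, Mul(-1, 5))) = Mul(-2, Add(-3, -5)) = Mul(-2, -8) = 16)
Function('V')(a) = Mul(2, a, Add(16, a)) (Function('V')(a) = Mul(Add(a, 16), Add(a, a)) = Mul(Add(16, a), Mul(2, a)) = Mul(2, a, Add(16, a)))
Add(Add(Function('V')(550), 14673), 197630) = Add(Add(Mul(2, 550, Add(16, 550)), 14673), 197630) = Add(Add(Mul(2, 550, 566), 14673), 197630) = Add(Add(622600, 14673), 197630) = Add(637273, 197630) = 834903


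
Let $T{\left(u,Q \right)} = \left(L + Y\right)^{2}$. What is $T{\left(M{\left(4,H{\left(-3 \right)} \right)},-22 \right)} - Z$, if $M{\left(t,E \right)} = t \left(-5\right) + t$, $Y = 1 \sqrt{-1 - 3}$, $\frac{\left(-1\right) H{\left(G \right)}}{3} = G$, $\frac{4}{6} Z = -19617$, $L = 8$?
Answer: $\frac{58971}{2} + 32 i \approx 29486.0 + 32.0 i$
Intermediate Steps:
$Z = - \frac{58851}{2}$ ($Z = \frac{3}{2} \left(-19617\right) = - \frac{58851}{2} \approx -29426.0$)
$H{\left(G \right)} = - 3 G$
$Y = 2 i$ ($Y = 1 \sqrt{-4} = 1 \cdot 2 i = 2 i \approx 2.0 i$)
$M{\left(t,E \right)} = - 4 t$ ($M{\left(t,E \right)} = - 5 t + t = - 4 t$)
$T{\left(u,Q \right)} = \left(8 + 2 i\right)^{2}$
$T{\left(M{\left(4,H{\left(-3 \right)} \right)},-22 \right)} - Z = \left(60 + 32 i\right) - - \frac{58851}{2} = \left(60 + 32 i\right) + \frac{58851}{2} = \frac{58971}{2} + 32 i$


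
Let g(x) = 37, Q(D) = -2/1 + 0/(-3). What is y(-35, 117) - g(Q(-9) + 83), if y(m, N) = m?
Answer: -72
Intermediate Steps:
Q(D) = -2 (Q(D) = -2*1 + 0*(-⅓) = -2 + 0 = -2)
y(-35, 117) - g(Q(-9) + 83) = -35 - 1*37 = -35 - 37 = -72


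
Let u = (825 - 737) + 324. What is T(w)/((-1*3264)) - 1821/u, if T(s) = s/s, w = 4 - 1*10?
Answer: -1486039/336192 ≈ -4.4202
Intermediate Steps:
w = -6 (w = 4 - 10 = -6)
T(s) = 1
u = 412 (u = 88 + 324 = 412)
T(w)/((-1*3264)) - 1821/u = 1/(-1*3264) - 1821/412 = 1/(-3264) - 1821*1/412 = 1*(-1/3264) - 1821/412 = -1/3264 - 1821/412 = -1486039/336192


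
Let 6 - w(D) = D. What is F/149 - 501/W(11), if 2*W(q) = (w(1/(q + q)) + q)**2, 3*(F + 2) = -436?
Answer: -278275714/62190663 ≈ -4.4746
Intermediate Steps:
F = -442/3 (F = -2 + (1/3)*(-436) = -2 - 436/3 = -442/3 ≈ -147.33)
w(D) = 6 - D
W(q) = (6 + q - 1/(2*q))**2/2 (W(q) = ((6 - 1/(q + q)) + q)**2/2 = ((6 - 1/(2*q)) + q)**2/2 = (6 + q - 1/(2*q))**2/2)
F/149 - 501/W(11) = -442/3/149 - 501*968/(-1 + 2*11*(6 + 11))**2 = -442/3*1/149 - 501*968/(-1 + 2*11*17)**2 = -442/447 - 501*968/(-1 + 374)**2 = -442/447 - 501/((1/8)*(1/121)*373**2) = -442/447 - 501/((1/8)*(1/121)*139129) = -442/447 - 501/139129/968 = -442/447 - 501*968/139129 = -442/447 - 484968/139129 = -278275714/62190663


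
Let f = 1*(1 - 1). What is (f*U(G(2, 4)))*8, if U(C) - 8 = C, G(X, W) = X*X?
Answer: 0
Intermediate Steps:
G(X, W) = X²
U(C) = 8 + C
f = 0 (f = 1*0 = 0)
(f*U(G(2, 4)))*8 = (0*(8 + 2²))*8 = (0*(8 + 4))*8 = (0*12)*8 = 0*8 = 0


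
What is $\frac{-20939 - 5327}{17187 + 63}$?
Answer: $- \frac{571}{375} \approx -1.5227$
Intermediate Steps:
$\frac{-20939 - 5327}{17187 + 63} = - \frac{26266}{17250} = \left(-26266\right) \frac{1}{17250} = - \frac{571}{375}$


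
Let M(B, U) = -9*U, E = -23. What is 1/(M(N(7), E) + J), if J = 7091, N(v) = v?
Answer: 1/7298 ≈ 0.00013702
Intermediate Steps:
1/(M(N(7), E) + J) = 1/(-9*(-23) + 7091) = 1/(207 + 7091) = 1/7298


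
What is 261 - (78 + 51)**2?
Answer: -16380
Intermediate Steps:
261 - (78 + 51)**2 = 261 - 1*129**2 = 261 - 1*16641 = 261 - 16641 = -16380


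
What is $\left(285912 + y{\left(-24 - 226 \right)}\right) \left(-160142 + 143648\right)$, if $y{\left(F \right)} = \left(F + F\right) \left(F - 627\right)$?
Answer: $-11948451528$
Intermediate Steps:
$y{\left(F \right)} = 2 F \left(-627 + F\right)$
$\left(285912 + y{\left(-24 - 226 \right)}\right) \left(-160142 + 143648\right) = \left(285912 + 2 \left(-24 - 226\right) \left(-627 - 250\right)\right) \left(-160142 + 143648\right) = \left(285912 + 2 \left(-24 - 226\right) \left(-627 - 250\right)\right) \left(-16494\right) = \left(285912 + 2 \left(-250\right) \left(-627 - 250\right)\right) \left(-16494\right) = \left(285912 + 2 \left(-250\right) \left(-877\right)\right) \left(-16494\right) = \left(285912 + 438500\right) \left(-16494\right) = 724412 \left(-16494\right) = -11948451528$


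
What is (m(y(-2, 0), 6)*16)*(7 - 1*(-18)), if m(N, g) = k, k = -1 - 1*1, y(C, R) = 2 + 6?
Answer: -800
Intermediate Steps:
y(C, R) = 8
k = -2 (k = -1 - 1 = -2)
m(N, g) = -2
(m(y(-2, 0), 6)*16)*(7 - 1*(-18)) = (-2*16)*(7 - 1*(-18)) = -32*(7 + 18) = -32*25 = -800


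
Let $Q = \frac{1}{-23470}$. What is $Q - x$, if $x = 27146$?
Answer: $- \frac{637116621}{23470} \approx -27146.0$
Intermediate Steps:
$Q = - \frac{1}{23470} \approx -4.2608 \cdot 10^{-5}$
$Q - x = - \frac{1}{23470} - 27146 = - \frac{637116621}{23470}$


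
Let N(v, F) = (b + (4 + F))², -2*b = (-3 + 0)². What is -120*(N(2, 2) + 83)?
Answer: -10230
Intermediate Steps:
b = -9/2 (b = -(-3 + 0)²/2 = -½*(-3)² = -½*9 = -9/2 ≈ -4.5000)
N(v, F) = (-½ + F)² (N(v, F) = (-9/2 + (4 + F))² = (-½ + F)²)
-120*(N(2, 2) + 83) = -120*((-1 + 2*2)²/4 + 83) = -120*((-1 + 4)²/4 + 83) = -120*((¼)*3² + 83) = -120*((¼)*9 + 83) = -120*(9/4 + 83) = -120*341/4 = -10230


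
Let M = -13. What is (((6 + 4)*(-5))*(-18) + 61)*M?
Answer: -12493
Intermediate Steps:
(((6 + 4)*(-5))*(-18) + 61)*M = (((6 + 4)*(-5))*(-18) + 61)*(-13) = ((10*(-5))*(-18) + 61)*(-13) = (-50*(-18) + 61)*(-13) = (900 + 61)*(-13) = 961*(-13) = -12493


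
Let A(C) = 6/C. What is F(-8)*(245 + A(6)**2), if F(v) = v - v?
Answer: 0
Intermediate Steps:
F(v) = 0
F(-8)*(245 + A(6)**2) = 0*(245 + (6/6)**2) = 0*(245 + (6*(1/6))**2) = 0*(245 + 1**2) = 0*(245 + 1) = 0*246 = 0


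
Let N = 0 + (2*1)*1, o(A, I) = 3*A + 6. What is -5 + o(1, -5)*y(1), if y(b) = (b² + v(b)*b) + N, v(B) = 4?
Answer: 58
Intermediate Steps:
o(A, I) = 6 + 3*A
N = 2 (N = 0 + 2*1 = 0 + 2 = 2)
y(b) = 2 + b² + 4*b (y(b) = (b² + 4*b) + 2 = 2 + b² + 4*b)
-5 + o(1, -5)*y(1) = -5 + (6 + 3*1)*(2 + 1² + 4*1) = -5 + (6 + 3)*(2 + 1 + 4) = -5 + 9*7 = -5 + 63 = 58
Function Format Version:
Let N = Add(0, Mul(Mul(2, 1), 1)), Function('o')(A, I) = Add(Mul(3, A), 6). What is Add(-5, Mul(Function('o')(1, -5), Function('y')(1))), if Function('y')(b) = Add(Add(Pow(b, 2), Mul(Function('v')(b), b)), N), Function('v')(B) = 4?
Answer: 58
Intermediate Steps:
Function('o')(A, I) = Add(6, Mul(3, A))
N = 2 (N = Add(0, Mul(2, 1)) = Add(0, 2) = 2)
Function('y')(b) = Add(2, Pow(b, 2), Mul(4, b)) (Function('y')(b) = Add(Add(Pow(b, 2), Mul(4, b)), 2) = Add(2, Pow(b, 2), Mul(4, b)))
Add(-5, Mul(Function('o')(1, -5), Function('y')(1))) = Add(-5, Mul(Add(6, Mul(3, 1)), Add(2, Pow(1, 2), Mul(4, 1)))) = Add(-5, Mul(Add(6, 3), Add(2, 1, 4))) = Add(-5, Mul(9, 7)) = Add(-5, 63) = 58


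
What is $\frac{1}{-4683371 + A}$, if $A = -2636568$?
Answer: $- \frac{1}{7319939} \approx -1.3661 \cdot 10^{-7}$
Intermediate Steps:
$\frac{1}{-4683371 + A} = \frac{1}{-4683371 - 2636568} = \frac{1}{-7319939} = - \frac{1}{7319939}$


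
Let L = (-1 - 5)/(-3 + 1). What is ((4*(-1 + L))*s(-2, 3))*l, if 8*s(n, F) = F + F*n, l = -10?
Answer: 30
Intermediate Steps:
L = 3 (L = -6/(-2) = -6*(-½) = 3)
s(n, F) = F/8 + F*n/8 (s(n, F) = (F + F*n)/8 = F/8 + F*n/8)
((4*(-1 + L))*s(-2, 3))*l = ((4*(-1 + 3))*((⅛)*3*(1 - 2)))*(-10) = ((4*2)*((⅛)*3*(-1)))*(-10) = (8*(-3/8))*(-10) = -3*(-10) = 30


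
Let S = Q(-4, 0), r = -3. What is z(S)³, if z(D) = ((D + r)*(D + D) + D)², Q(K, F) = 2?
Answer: 64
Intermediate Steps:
S = 2
z(D) = (D + 2*D*(-3 + D))² (z(D) = ((D - 3)*(D + D) + D)² = ((-3 + D)*(2*D) + D)² = (2*D*(-3 + D) + D)² = (D + 2*D*(-3 + D))²)
z(S)³ = (2²*(-5 + 2*2)²)³ = (4*(-5 + 4)²)³ = (4*(-1)²)³ = (4*1)³ = 4³ = 64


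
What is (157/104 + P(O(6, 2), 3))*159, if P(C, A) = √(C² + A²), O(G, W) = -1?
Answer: 24963/104 + 159*√10 ≈ 742.83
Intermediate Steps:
P(C, A) = √(A² + C²)
(157/104 + P(O(6, 2), 3))*159 = (157/104 + √(3² + (-1)²))*159 = (157*(1/104) + √(9 + 1))*159 = (157/104 + √10)*159 = 24963/104 + 159*√10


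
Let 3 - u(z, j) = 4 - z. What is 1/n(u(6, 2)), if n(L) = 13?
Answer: 1/13 ≈ 0.076923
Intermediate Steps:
u(z, j) = -1 + z (u(z, j) = 3 - (4 - z) = 3 + (-4 + z) = -1 + z)
1/n(u(6, 2)) = 1/13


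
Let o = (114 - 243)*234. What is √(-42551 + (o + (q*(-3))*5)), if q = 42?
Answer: I*√73367 ≈ 270.86*I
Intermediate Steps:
o = -30186 (o = -129*234 = -30186)
√(-42551 + (o + (q*(-3))*5)) = √(-42551 + (-30186 + (42*(-3))*5)) = √(-42551 + (-30186 - 126*5)) = √(-42551 + (-30186 - 630)) = √(-42551 - 30816) = √(-73367) = I*√73367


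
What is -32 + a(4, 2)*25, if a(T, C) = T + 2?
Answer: 118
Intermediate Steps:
a(T, C) = 2 + T
-32 + a(4, 2)*25 = -32 + (2 + 4)*25 = -32 + 6*25 = -32 + 150 = 118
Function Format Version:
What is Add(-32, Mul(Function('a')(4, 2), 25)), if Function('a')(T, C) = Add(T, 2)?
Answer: 118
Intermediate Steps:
Function('a')(T, C) = Add(2, T)
Add(-32, Mul(Function('a')(4, 2), 25)) = Add(-32, Mul(Add(2, 4), 25)) = Add(-32, Mul(6, 25)) = Add(-32, 150) = 118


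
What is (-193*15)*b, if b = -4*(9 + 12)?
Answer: 243180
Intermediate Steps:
b = -84 (b = -4*21 = -84)
(-193*15)*b = -193*15*(-84) = -2895*(-84) = 243180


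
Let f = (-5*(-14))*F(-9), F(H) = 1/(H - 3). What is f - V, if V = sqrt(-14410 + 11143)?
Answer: -35/6 - 33*I*sqrt(3) ≈ -5.8333 - 57.158*I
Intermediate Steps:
V = 33*I*sqrt(3) (V = sqrt(-3267) = 33*I*sqrt(3) ≈ 57.158*I)
F(H) = 1/(-3 + H)
f = -35/6 (f = (-5*(-14))/(-3 - 9) = 70/(-12) = 70*(-1/12) = -35/6 ≈ -5.8333)
f - V = -35/6 - 33*I*sqrt(3)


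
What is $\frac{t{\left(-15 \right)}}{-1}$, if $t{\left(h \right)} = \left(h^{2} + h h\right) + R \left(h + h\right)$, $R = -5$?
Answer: $-600$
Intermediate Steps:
$t{\left(h \right)} = - 10 h + 2 h^{2}$ ($t{\left(h \right)} = \left(h^{2} + h h\right) - 5 \left(h + h\right) = \left(h^{2} + h^{2}\right) - 5 \cdot 2 h = 2 h^{2} - 10 h = - 10 h + 2 h^{2}$)
$\frac{t{\left(-15 \right)}}{-1} = \frac{2 \left(-15\right) \left(-5 - 15\right)}{-1} = 2 \left(-15\right) \left(-20\right) \left(-1\right) = 600 \left(-1\right) = -600$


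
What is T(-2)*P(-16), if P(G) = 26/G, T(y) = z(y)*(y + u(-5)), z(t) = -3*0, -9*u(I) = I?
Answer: 0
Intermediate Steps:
u(I) = -I/9
z(t) = 0
T(y) = 0 (T(y) = 0*(y - ⅑*(-5)) = 0*(y + 5/9) = 0*(5/9 + y) = 0)
T(-2)*P(-16) = 0*(26/(-16)) = 0*(26*(-1/16)) = 0*(-13/8) = 0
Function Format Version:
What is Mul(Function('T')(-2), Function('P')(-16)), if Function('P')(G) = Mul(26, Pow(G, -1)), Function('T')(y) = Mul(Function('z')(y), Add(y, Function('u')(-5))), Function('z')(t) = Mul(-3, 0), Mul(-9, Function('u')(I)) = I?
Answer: 0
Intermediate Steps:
Function('u')(I) = Mul(Rational(-1, 9), I)
Function('z')(t) = 0
Function('T')(y) = 0 (Function('T')(y) = Mul(0, Add(y, Mul(Rational(-1, 9), -5))) = Mul(0, Add(y, Rational(5, 9))) = Mul(0, Add(Rational(5, 9), y)) = 0)
Mul(Function('T')(-2), Function('P')(-16)) = Mul(0, Mul(26, Pow(-16, -1))) = Mul(0, Mul(26, Rational(-1, 16))) = Mul(0, Rational(-13, 8)) = 0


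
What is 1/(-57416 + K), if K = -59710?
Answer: -1/117126 ≈ -8.5378e-6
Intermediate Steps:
1/(-57416 + K) = 1/(-57416 - 59710) = 1/(-117126) = -1/117126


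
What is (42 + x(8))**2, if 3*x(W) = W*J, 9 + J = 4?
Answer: 7396/9 ≈ 821.78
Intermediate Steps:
J = -5 (J = -9 + 4 = -5)
x(W) = -5*W/3 (x(W) = (W*(-5))/3 = (-5*W)/3 = -5*W/3)
(42 + x(8))**2 = (42 - 5/3*8)**2 = (42 - 40/3)**2 = (86/3)**2 = 7396/9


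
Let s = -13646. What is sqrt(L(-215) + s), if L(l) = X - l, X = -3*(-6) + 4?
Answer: I*sqrt(13409) ≈ 115.8*I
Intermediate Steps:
X = 22 (X = 18 + 4 = 22)
L(l) = 22 - l
sqrt(L(-215) + s) = sqrt((22 - 1*(-215)) - 13646) = sqrt((22 + 215) - 13646) = sqrt(237 - 13646) = sqrt(-13409) = I*sqrt(13409)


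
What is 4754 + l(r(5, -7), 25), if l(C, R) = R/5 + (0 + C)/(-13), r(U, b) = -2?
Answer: 61869/13 ≈ 4759.2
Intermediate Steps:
l(C, R) = -C/13 + R/5 (l(C, R) = R*(1/5) + C*(-1/13) = R/5 - C/13 = -C/13 + R/5)
4754 + l(r(5, -7), 25) = 4754 + (-1/13*(-2) + (1/5)*25) = 4754 + (2/13 + 5) = 4754 + 67/13 = 61869/13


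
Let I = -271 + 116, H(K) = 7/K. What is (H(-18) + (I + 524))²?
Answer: 44023225/324 ≈ 1.3587e+5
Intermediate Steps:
I = -155
(H(-18) + (I + 524))² = (7/(-18) + (-155 + 524))² = (7*(-1/18) + 369)² = (-7/18 + 369)² = (6635/18)² = 44023225/324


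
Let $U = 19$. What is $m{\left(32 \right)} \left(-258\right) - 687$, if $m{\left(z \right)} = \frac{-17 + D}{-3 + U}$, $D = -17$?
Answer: $- \frac{555}{4} \approx -138.75$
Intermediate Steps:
$m{\left(z \right)} = - \frac{17}{8}$ ($m{\left(z \right)} = \frac{-17 - 17}{-3 + 19} = - \frac{34}{16} = \left(-34\right) \frac{1}{16} = - \frac{17}{8}$)
$m{\left(32 \right)} \left(-258\right) - 687 = \left(- \frac{17}{8}\right) \left(-258\right) - 687 = \frac{2193}{4} - 687 = - \frac{555}{4}$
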